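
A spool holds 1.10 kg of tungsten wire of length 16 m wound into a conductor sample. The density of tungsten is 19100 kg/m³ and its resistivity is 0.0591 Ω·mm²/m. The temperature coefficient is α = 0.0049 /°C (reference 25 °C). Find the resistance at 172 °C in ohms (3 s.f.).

ρ = 0.0591 Ω·mm²/m = 5.91×10^-8 Ω·m
A = m/(density·L) = 1.1/(19100×16) = 3.5995e-06 m²
R = ρL/A = (5.91×10^-8)(16)/(3.5995e-06) = 0.2627 Ω
R(172 °C) = 0.2627 × (1 + 0.0049×147) = 0.452 Ω

0.452 Ω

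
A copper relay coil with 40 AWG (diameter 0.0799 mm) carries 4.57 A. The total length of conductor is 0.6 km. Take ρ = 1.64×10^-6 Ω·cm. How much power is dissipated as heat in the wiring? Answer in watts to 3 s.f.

41000 W

ρ = 1.64×10^-6 Ω·cm = 1.64×10^-8 Ω·m
A = π(0.0799/2 mm)² = π(3.9950e-05 m)² = 5.014e-09 m²
R = ρL/A = (1.64×10^-8)(600)/(5.014e-09) = 1963 Ω
P = I²R = (4.57)² × 1963 = 41000 W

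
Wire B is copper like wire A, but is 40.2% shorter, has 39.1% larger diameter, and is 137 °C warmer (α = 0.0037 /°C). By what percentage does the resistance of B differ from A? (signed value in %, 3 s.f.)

-53.4%

R ∝ ρL/d² with ρ ∝ (1+αΔT), so R_B/R_A = (1 − 40.2/100) × (1 + 39.1/100)⁻² × (1 + 0.0037×137)
= 0.598 × 0.5168 × 1.507 = 0.4657
(R_B − R_A)/R_A = 0.4657 − 1 = -53.4%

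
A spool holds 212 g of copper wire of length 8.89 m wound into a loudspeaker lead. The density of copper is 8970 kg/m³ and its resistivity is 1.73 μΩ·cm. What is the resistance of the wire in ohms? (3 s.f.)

ρ = 1.73 μΩ·cm = 1.73×10^-8 Ω·m
A = m/(density·L) = 0.212/(8970×8.89) = 2.6585e-06 m²
R = ρL/A = (1.73×10^-8)(8.89)/(2.6585e-06) = 0.0579 Ω

0.0579 Ω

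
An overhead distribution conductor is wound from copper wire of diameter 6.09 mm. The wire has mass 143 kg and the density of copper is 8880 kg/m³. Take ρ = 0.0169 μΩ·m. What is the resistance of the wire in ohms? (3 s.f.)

0.321 Ω

ρ = 0.0169 μΩ·m = 1.69×10^-8 Ω·m
A = π(d/2)² = π(3.0450e-03 m)² = 2.9129e-05 m²
L = m/(density·A) = 143/(8880×2.9129e-05) = 552.8 m
R = ρL/A = (1.69×10^-8)(552.8)/(2.9129e-05) = 0.321 Ω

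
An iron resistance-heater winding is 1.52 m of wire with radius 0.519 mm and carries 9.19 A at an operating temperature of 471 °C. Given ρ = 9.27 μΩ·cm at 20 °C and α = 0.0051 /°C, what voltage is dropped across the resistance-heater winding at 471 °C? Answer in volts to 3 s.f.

ρ = 9.27 μΩ·cm = 9.27×10^-8 Ω·m
A = πr² = π(5.1900e-04 m)² = 8.462e-07 m²
R₍20₎ = ρL/A = (9.27×10^-8)(1.52)/(8.462e-07) = 0.1665 Ω
R₍471₎ = R₍20₎(1 + αΔT) = 0.1665 × (1 + 0.0051×451) = 0.5495 Ω
V = IR = 9.19 × 0.5495 = 5.05 V

5.05 V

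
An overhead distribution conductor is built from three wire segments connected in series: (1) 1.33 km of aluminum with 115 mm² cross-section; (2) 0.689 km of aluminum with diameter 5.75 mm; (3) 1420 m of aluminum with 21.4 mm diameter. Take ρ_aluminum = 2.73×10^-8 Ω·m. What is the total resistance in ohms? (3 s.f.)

1.15 Ω

Seg 1: A = 115 mm² = 1.150e-04 m²
R_1 = (2.73×10^-8)(1330)/(1.150e-04) = 0.3157 Ω
Seg 2: A = π(d/2)² = π(2.8750e-03 m)² = 2.597e-05 m²
R_2 = (2.73×10^-8)(689)/(2.597e-05) = 0.7244 Ω
Seg 3: A = π(d/2)² = π(1.0700e-02 m)² = 3.597e-04 m²
R_3 = (2.73×10^-8)(1420)/(3.597e-04) = 0.1078 Ω
R_total = R_1 + R_2 + R_3 = 1.15 Ω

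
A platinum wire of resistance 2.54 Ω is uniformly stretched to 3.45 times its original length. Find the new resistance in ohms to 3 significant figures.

30.2 Ω

Volume constant ⇒ A' = A/k with k = 3.45. R' = ρ(kL)/(A/k) = k²R.
R' = 11.9 × 2.54 = 30.2 Ω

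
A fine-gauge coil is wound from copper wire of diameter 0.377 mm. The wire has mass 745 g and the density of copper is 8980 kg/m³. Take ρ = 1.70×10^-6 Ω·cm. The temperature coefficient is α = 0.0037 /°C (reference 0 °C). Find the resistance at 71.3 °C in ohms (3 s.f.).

ρ = 1.70×10^-6 Ω·cm = 1.70×10^-8 Ω·m
A = π(d/2)² = π(1.8850e-04 m)² = 1.1163e-07 m²
L = m/(density·A) = 0.745/(8980×1.1163e-07) = 743.2 m
R = ρL/A = (1.70×10^-8)(743.2)/(1.1163e-07) = 113.2 Ω
R(71.3 °C) = 113.2 × (1 + 0.0037×71.3) = 143 Ω

143 Ω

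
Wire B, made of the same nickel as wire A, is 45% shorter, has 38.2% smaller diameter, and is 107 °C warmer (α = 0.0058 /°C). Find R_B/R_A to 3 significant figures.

R ∝ ρL/d² with ρ ∝ (1+αΔT), so R_B/R_A = (1 − 45/100) × (1 − 38.2/100)⁻² × (1 + 0.0058×107)
= 0.55 × 2.618 × 1.621 = 2.33

2.33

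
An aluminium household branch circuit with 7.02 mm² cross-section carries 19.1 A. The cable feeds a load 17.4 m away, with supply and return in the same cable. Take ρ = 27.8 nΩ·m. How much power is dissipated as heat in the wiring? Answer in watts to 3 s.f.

ρ = 27.8 nΩ·m = 2.78×10^-8 Ω·m
A = 7.02 mm² = 7.020e-06 m²
Total conductor length (both ways) L = 2 × 17.4 = 34.8 m
R = ρL/A = (2.78×10^-8)(34.8)/(7.020e-06) = 0.1378 Ω
P = I²R = (19.1)² × 0.1378 = 50.3 W

50.3 W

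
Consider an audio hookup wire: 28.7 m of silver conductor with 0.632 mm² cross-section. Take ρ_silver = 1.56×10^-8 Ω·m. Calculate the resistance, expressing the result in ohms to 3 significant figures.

A = 0.632 mm² = 6.320e-07 m²
R = ρL/A = (1.56×10^-8)(28.7 m)/(6.320e-07 m²) = 0.708 Ω

0.708 Ω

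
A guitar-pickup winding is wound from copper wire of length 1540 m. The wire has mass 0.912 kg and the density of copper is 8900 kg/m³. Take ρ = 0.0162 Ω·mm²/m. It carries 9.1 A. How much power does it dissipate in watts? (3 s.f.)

ρ = 0.0162 Ω·mm²/m = 1.62×10^-8 Ω·m
A = m/(density·L) = 0.912/(8900×1540) = 6.6540e-08 m²
R = ρL/A = (1.62×10^-8)(1540)/(6.6540e-08) = 374.9 Ω
P = I²R = (9.1)² × 374.9 = 31000 W

31000 W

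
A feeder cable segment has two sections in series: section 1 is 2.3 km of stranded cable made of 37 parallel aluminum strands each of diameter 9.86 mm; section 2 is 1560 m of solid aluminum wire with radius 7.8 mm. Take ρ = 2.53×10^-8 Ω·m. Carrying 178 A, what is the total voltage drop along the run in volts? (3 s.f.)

40.4 V

Section 1: A_strand = π(4.9300e-03)² = 7.636e-05 m²; R₁ = ρL/(N·A_s) = (2.53×10^-8)(2300)/(37×7.636e-05) = 0.0206 Ω
Section 2: A = πr² = π(7.8000e-03 m)² = 1.911e-04 m²
R₂ = (2.53×10^-8)(1560)/(1.911e-04) = 0.2065 Ω
R = R₁ + R₂ = 0.2271 Ω
V = IR = 178 × 0.2271 = 40.4 V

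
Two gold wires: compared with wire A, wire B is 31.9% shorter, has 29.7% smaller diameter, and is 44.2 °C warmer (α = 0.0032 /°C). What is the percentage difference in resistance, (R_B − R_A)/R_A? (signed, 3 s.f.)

57.3%

R ∝ ρL/d² with ρ ∝ (1+αΔT), so R_B/R_A = (1 − 31.9/100) × (1 − 29.7/100)⁻² × (1 + 0.0032×44.2)
= 0.681 × 2.023 × 1.141 = 1.573
(R_B − R_A)/R_A = 1.573 − 1 = 57.3%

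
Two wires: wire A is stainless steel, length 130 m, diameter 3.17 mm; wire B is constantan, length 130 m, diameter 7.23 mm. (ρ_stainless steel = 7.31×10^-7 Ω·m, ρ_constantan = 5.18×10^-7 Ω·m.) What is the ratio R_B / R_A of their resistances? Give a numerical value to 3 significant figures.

0.136

R ∝ ρL/d², so R_B/R_A = (ρ_B/ρ_A) × (d_A/d_B)²
= (5.18×10^-7/7.31×10^-7) × (3.17/7.23)² = 0.136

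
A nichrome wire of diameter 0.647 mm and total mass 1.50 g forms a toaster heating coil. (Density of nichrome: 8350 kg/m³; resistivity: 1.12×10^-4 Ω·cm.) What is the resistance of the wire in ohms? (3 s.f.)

ρ = 1.12×10^-4 Ω·cm = 1.12×10^-6 Ω·m
A = π(d/2)² = π(3.2350e-04 m)² = 3.2877e-07 m²
L = m/(density·A) = 0.0015/(8350×3.2877e-07) = 0.5464 m
R = ρL/A = (1.12×10^-6)(0.5464)/(3.2877e-07) = 1.86 Ω

1.86 Ω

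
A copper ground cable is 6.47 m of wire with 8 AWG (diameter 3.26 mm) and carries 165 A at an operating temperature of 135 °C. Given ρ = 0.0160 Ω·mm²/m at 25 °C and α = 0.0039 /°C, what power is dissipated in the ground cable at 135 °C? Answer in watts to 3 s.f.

ρ = 0.0160 Ω·mm²/m = 1.60×10^-8 Ω·m
A = π(3.26/2 mm)² = π(1.6300e-03 m)² = 8.347e-06 m²
R₍25₎ = ρL/A = (1.60×10^-8)(6.47)/(8.347e-06) = 0.0124 Ω
R₍135₎ = R₍25₎(1 + αΔT) = 0.0124 × (1 + 0.0039×110) = 0.01772 Ω
P = I²R = (165)² × 0.01772 = 483 W

483 W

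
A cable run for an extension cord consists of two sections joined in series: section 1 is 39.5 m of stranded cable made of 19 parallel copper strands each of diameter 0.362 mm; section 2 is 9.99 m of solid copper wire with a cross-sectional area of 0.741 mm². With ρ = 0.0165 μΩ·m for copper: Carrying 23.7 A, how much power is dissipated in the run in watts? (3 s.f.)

312 W

ρ = 0.0165 μΩ·m = 1.65×10^-8 Ω·m
Section 1: A_strand = π(1.8100e-04)² = 1.029e-07 m²; R₁ = ρL/(N·A_s) = (1.65×10^-8)(39.5)/(19×1.029e-07) = 0.3333 Ω
Section 2: A = 0.741 mm² = 7.410e-07 m²
R₂ = (1.65×10^-8)(9.99)/(7.410e-07) = 0.2224 Ω
R = R₁ + R₂ = 0.5557 Ω
P = I²R = (23.7)² × 0.5557 = 312 W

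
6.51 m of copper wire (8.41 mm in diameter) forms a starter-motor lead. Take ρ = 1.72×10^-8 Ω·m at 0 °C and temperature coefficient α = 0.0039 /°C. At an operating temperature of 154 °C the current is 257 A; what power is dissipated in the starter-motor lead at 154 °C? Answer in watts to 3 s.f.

213 W

A = π(d/2)² = π(4.2050e-03 m)² = 5.555e-05 m²
R₍0₎ = ρL/A = (1.72×10^-8)(6.51)/(5.555e-05) = 0.002016 Ω
R₍154₎ = R₍0₎(1 + αΔT) = 0.002016 × (1 + 0.0039×154) = 0.003226 Ω
P = I²R = (257)² × 0.003226 = 213 W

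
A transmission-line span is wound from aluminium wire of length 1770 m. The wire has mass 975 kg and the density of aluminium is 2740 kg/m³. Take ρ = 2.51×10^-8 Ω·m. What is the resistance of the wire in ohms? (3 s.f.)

A = m/(density·L) = 975/(2740×1770) = 2.0104e-04 m²
R = ρL/A = (2.51×10^-8)(1770)/(2.0104e-04) = 0.221 Ω

0.221 Ω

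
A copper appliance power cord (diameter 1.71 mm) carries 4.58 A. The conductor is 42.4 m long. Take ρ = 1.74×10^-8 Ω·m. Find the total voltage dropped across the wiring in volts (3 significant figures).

1.47 V

A = π(d/2)² = π(8.5500e-04 m)² = 2.297e-06 m²
R = ρL/A = (1.74×10^-8)(42.4)/(2.297e-06) = 0.3212 Ω
V = IR = 4.58 × 0.3212 = 1.47 V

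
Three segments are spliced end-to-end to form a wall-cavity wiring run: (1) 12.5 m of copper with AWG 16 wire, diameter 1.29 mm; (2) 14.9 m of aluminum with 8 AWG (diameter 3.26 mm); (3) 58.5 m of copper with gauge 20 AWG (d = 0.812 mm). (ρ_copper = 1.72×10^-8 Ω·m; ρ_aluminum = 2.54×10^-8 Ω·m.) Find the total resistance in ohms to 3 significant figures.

Seg 1: A = π(1.29/2 mm)² = π(6.4500e-04 m)² = 1.307e-06 m²
R_1 = (1.72×10^-8)(12.5)/(1.307e-06) = 0.1645 Ω
Seg 2: A = π(3.26/2 mm)² = π(1.6300e-03 m)² = 8.347e-06 m²
R_2 = (2.54×10^-8)(14.9)/(8.347e-06) = 0.04534 Ω
Seg 3: A = π(0.812/2 mm)² = π(4.0600e-04 m)² = 5.178e-07 m²
R_3 = (1.72×10^-8)(58.5)/(5.178e-07) = 1.943 Ω
R_total = R_1 + R_2 + R_3 = 2.15 Ω

2.15 Ω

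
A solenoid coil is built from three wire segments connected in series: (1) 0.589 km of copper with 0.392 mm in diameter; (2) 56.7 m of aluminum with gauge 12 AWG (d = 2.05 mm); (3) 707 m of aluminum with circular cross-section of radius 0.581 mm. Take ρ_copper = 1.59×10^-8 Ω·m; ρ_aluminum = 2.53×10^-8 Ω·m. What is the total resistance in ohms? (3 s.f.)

Seg 1: A = π(d/2)² = π(1.9600e-04 m)² = 1.207e-07 m²
R_1 = (1.59×10^-8)(589)/(1.207e-07) = 77.6 Ω
Seg 2: A = π(2.05/2 mm)² = π(1.0250e-03 m)² = 3.301e-06 m²
R_2 = (2.53×10^-8)(56.7)/(3.301e-06) = 0.4346 Ω
Seg 3: A = πr² = π(5.8100e-04 m)² = 1.060e-06 m²
R_3 = (2.53×10^-8)(707)/(1.060e-06) = 16.87 Ω
R_total = R_1 + R_2 + R_3 = 94.9 Ω

94.9 Ω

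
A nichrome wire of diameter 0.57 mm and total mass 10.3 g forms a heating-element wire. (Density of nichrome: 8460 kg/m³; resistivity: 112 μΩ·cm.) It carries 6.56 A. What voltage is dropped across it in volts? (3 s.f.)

ρ = 112 μΩ·cm = 1.12×10^-6 Ω·m
A = π(d/2)² = π(2.8500e-04 m)² = 2.5518e-07 m²
L = m/(density·A) = 0.0103/(8460×2.5518e-07) = 4.771 m
R = ρL/A = (1.12×10^-6)(4.771)/(2.5518e-07) = 20.94 Ω
V = IR = 6.56 × 20.94 = 137 V

137 V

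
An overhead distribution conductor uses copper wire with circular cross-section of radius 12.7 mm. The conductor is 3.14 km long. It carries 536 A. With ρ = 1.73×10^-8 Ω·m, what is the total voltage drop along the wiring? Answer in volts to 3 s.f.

A = πr² = π(1.2700e-02 m)² = 5.067e-04 m²
R = ρL/A = (1.73×10^-8)(3140)/(5.067e-04) = 0.1072 Ω
V = IR = 536 × 0.1072 = 57.5 V

57.5 V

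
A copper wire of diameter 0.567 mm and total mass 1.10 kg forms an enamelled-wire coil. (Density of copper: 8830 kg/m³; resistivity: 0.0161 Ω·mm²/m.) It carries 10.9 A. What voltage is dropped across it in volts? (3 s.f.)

ρ = 0.0161 Ω·mm²/m = 1.61×10^-8 Ω·m
A = π(d/2)² = π(2.8350e-04 m)² = 2.5250e-07 m²
L = m/(density·A) = 1.1/(8830×2.5250e-07) = 493.4 m
R = ρL/A = (1.61×10^-8)(493.4)/(2.5250e-07) = 31.46 Ω
V = IR = 10.9 × 31.46 = 343 V

343 V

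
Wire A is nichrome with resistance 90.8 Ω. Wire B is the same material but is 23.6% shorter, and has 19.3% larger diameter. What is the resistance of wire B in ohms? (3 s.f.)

R ∝ L/d², so R_B/R_A = (1 − 23.6/100) × (1 + 19.3/100)⁻²
= 0.764 × 0.7026 = 0.5368
R_B = 0.5368 × 90.8 = 48.7 Ω

48.7 Ω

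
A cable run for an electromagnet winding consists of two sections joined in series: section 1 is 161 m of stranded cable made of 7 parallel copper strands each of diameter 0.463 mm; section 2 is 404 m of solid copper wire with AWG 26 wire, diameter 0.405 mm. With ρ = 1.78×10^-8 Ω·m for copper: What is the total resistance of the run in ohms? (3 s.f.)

Section 1: A_strand = π(2.3150e-04)² = 1.684e-07 m²; R₁ = ρL/(N·A_s) = (1.78×10^-8)(161)/(7×1.684e-07) = 2.432 Ω
Section 2: A = π(0.405/2 mm)² = π(2.0250e-04 m)² = 1.288e-07 m²
R₂ = (1.78×10^-8)(404)/(1.288e-07) = 55.82 Ω
R = R₁ + R₂ = 58.3 Ω

58.3 Ω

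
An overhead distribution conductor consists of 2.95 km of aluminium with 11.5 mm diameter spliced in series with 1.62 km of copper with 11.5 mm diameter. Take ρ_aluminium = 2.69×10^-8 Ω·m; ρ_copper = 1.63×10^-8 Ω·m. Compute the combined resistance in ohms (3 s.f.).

1.02 Ω

Segment 1: A = π(d/2)² = π(5.7500e-03 m)² = 1.039e-04 m²
R₁ = ρL/A = (2.69×10^-8)(2950)/(1.039e-04) = 0.764 Ω
R₂ = (1.63×10^-8)(1620)/(1.039e-04) = 0.2542 Ω
R = R₁ + R₂ = 1.02 Ω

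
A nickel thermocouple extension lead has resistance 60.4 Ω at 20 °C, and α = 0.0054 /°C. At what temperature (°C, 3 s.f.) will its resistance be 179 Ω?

384 °C

R = R₀(1 + α(T − T₀)) ⇒ T = T₀ + (R/R₀ − 1)/α
T = 20 + (179/60.4 − 1)/0.0054 = 20 + (1.964)/0.0054 = 384 °C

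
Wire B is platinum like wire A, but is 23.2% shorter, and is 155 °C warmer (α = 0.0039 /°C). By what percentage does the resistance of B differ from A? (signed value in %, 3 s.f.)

R ∝ ρL/d² with ρ ∝ (1+αΔT), so R_B/R_A = (1 − 23.2/100) × (1 + 0.0039×155)
= 0.768 × 1.605 = 1.232
(R_B − R_A)/R_A = 1.232 − 1 = 23.2%

23.2%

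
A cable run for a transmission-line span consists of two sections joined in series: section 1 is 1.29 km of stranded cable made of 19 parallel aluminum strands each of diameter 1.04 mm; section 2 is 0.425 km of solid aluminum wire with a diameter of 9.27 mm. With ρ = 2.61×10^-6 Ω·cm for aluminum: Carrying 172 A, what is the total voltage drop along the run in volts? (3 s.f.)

387 V

ρ = 2.61×10^-6 Ω·cm = 2.61×10^-8 Ω·m
Section 1: A_strand = π(5.2000e-04)² = 8.495e-07 m²; R₁ = ρL/(N·A_s) = (2.61×10^-8)(1290)/(19×8.495e-07) = 2.086 Ω
Section 2: A = π(d/2)² = π(4.6350e-03 m)² = 6.749e-05 m²
R₂ = (2.61×10^-8)(425)/(6.749e-05) = 0.1644 Ω
R = R₁ + R₂ = 2.25 Ω
V = IR = 172 × 2.25 = 387 V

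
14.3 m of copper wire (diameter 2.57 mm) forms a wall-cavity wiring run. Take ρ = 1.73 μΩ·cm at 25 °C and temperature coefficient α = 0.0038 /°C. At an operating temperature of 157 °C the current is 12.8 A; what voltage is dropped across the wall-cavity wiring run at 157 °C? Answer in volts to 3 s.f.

ρ = 1.73 μΩ·cm = 1.73×10^-8 Ω·m
A = π(d/2)² = π(1.2850e-03 m)² = 5.187e-06 m²
R₍25₎ = ρL/A = (1.73×10^-8)(14.3)/(5.187e-06) = 0.04769 Ω
R₍157₎ = R₍25₎(1 + αΔT) = 0.04769 × (1 + 0.0038×132) = 0.07161 Ω
V = IR = 12.8 × 0.07161 = 0.917 V

0.917 V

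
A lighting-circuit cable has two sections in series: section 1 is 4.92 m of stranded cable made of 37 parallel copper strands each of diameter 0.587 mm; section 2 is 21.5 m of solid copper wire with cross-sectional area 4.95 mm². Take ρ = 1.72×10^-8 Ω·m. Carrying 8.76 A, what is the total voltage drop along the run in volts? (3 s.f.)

0.728 V

Section 1: A_strand = π(2.9350e-04)² = 2.706e-07 m²; R₁ = ρL/(N·A_s) = (1.72×10^-8)(4.92)/(37×2.706e-07) = 0.008451 Ω
Section 2: A = 4.95 mm² = 4.950e-06 m²
R₂ = (1.72×10^-8)(21.5)/(4.950e-06) = 0.07471 Ω
R = R₁ + R₂ = 0.08316 Ω
V = IR = 8.76 × 0.08316 = 0.728 V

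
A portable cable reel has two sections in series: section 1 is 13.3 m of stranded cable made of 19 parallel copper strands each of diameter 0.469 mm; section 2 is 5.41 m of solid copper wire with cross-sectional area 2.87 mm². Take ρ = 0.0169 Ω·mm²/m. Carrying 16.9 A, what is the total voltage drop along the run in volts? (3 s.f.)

ρ = 0.0169 Ω·mm²/m = 1.69×10^-8 Ω·m
Section 1: A_strand = π(2.3450e-04)² = 1.728e-07 m²; R₁ = ρL/(N·A_s) = (1.69×10^-8)(13.3)/(19×1.728e-07) = 0.06848 Ω
Section 2: A = 2.87 mm² = 2.870e-06 m²
R₂ = (1.69×10^-8)(5.41)/(2.870e-06) = 0.03186 Ω
R = R₁ + R₂ = 0.1003 Ω
V = IR = 16.9 × 0.1003 = 1.70 V

1.70 V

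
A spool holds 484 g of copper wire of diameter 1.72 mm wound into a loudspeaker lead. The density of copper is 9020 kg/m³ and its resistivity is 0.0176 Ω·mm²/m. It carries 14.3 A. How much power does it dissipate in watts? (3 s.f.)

ρ = 0.0176 Ω·mm²/m = 1.76×10^-8 Ω·m
A = π(d/2)² = π(8.6000e-04 m)² = 2.3235e-06 m²
L = m/(density·A) = 0.484/(9020×2.3235e-06) = 23.09 m
R = ρL/A = (1.76×10^-8)(23.09)/(2.3235e-06) = 0.1749 Ω
P = I²R = (14.3)² × 0.1749 = 35.8 W

35.8 W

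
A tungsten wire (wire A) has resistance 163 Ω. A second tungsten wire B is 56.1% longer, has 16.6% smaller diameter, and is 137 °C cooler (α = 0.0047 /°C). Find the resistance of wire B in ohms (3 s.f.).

R ∝ ρL/d² with ρ ∝ (1+αΔT), so R_B/R_A = (1 + 56.1/100) × (1 − 16.6/100)⁻² × (1 − 0.0047×137)
= 1.561 × 1.438 × 0.3561 = 0.7992
R_B = 0.7992 × 163 = 130 Ω

130 Ω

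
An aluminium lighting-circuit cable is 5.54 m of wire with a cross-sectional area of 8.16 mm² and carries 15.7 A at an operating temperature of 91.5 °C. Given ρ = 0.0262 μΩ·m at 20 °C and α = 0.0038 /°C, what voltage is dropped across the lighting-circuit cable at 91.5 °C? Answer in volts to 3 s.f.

0.355 V

ρ = 0.0262 μΩ·m = 2.62×10^-8 Ω·m
A = 8.16 mm² = 8.160e-06 m²
R₍20₎ = ρL/A = (2.62×10^-8)(5.54)/(8.160e-06) = 0.01779 Ω
R₍91.5₎ = R₍20₎(1 + αΔT) = 0.01779 × (1 + 0.0038×71.5) = 0.02262 Ω
V = IR = 15.7 × 0.02262 = 0.355 V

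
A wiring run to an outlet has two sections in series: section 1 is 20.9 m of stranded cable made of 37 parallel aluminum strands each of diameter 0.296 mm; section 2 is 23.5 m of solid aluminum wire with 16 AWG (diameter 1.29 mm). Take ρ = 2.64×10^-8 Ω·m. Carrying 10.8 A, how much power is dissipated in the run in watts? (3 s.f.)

80.6 W

Section 1: A_strand = π(1.4800e-04)² = 6.881e-08 m²; R₁ = ρL/(N·A_s) = (2.64×10^-8)(20.9)/(37×6.881e-08) = 0.2167 Ω
Section 2: A = π(1.29/2 mm)² = π(6.4500e-04 m)² = 1.307e-06 m²
R₂ = (2.64×10^-8)(23.5)/(1.307e-06) = 0.4747 Ω
R = R₁ + R₂ = 0.6914 Ω
P = I²R = (10.8)² × 0.6914 = 80.6 W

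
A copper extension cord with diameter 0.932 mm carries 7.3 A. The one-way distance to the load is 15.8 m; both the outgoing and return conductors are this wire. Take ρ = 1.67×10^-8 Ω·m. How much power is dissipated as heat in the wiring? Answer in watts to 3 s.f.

41.2 W

A = π(d/2)² = π(4.6600e-04 m)² = 6.822e-07 m²
Total conductor length (both ways) L = 2 × 15.8 = 31.6 m
R = ρL/A = (1.67×10^-8)(31.6)/(6.822e-07) = 0.7735 Ω
P = I²R = (7.3)² × 0.7735 = 41.2 W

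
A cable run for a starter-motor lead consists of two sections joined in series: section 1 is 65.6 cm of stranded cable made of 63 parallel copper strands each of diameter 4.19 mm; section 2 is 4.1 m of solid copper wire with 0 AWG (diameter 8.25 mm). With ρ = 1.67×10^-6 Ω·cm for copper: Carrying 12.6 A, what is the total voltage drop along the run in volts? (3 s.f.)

ρ = 1.67×10^-6 Ω·cm = 1.67×10^-8 Ω·m
Section 1: A_strand = π(2.0950e-03)² = 1.379e-05 m²; R₁ = ρL/(N·A_s) = (1.67×10^-8)(0.656)/(63×1.379e-05) = 1.261×10^-5 Ω
Section 2: A = π(8.25/2 mm)² = π(4.1250e-03 m)² = 5.346e-05 m²
R₂ = (1.67×10^-8)(4.1)/(5.346e-05) = 0.001281 Ω
R = R₁ + R₂ = 0.001293 Ω
V = IR = 12.6 × 0.001293 = 0.0163 V

0.0163 V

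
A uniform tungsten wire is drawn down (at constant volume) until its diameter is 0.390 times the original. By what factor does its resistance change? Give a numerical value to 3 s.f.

Volume constant ⇒ L' = L/r² with r = 0.39. R' = ρL'/A' = ρ(L/r²)/(πr²d₀²/4) = R/r⁴.
Factor = 43.2

43.2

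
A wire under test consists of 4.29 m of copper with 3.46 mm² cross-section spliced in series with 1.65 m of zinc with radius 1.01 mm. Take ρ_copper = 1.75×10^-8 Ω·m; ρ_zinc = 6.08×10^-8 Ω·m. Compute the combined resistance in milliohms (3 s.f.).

Segment 1: A = 3.46 mm² = 3.460e-06 m²
R₁ = ρL/A = (1.75×10^-8)(4.29)/(3.460e-06) = 0.0217 Ω
Segment 2: A = πr² = π(1.0100e-03 m)² = 3.205e-06 m²
R₂ = (6.08×10^-8)(1.65)/(3.205e-06) = 0.0313 Ω
R = R₁ + R₂ = 53.0 mΩ

53.0 mΩ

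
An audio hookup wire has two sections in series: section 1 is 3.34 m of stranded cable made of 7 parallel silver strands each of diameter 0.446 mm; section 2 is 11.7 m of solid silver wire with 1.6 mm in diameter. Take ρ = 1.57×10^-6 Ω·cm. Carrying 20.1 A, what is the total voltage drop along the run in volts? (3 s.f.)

ρ = 1.57×10^-6 Ω·cm = 1.57×10^-8 Ω·m
Section 1: A_strand = π(2.2300e-04)² = 1.562e-07 m²; R₁ = ρL/(N·A_s) = (1.57×10^-8)(3.34)/(7×1.562e-07) = 0.04795 Ω
Section 2: A = π(d/2)² = π(8.0000e-04 m)² = 2.011e-06 m²
R₂ = (1.57×10^-8)(11.7)/(2.011e-06) = 0.09136 Ω
R = R₁ + R₂ = 0.1393 Ω
V = IR = 20.1 × 0.1393 = 2.80 V

2.80 V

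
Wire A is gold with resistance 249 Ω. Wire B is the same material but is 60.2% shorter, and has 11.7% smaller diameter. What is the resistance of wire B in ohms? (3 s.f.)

R ∝ L/d², so R_B/R_A = (1 − 60.2/100) × (1 − 11.7/100)⁻²
= 0.398 × 1.283 = 0.5105
R_B = 0.5105 × 249 = 127 Ω

127 Ω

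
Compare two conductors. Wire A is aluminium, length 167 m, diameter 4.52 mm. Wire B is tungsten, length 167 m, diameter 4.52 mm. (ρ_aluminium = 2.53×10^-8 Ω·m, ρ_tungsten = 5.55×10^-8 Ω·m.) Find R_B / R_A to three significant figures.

R ∝ ρL/d², so R_B/R_A = (ρ_B/ρ_A)
= (5.55×10^-8/2.53×10^-8) = 2.19

2.19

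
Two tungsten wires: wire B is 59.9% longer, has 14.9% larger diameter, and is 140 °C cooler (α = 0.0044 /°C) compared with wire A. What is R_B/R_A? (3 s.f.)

0.465

R ∝ ρL/d² with ρ ∝ (1+αΔT), so R_B/R_A = (1 + 59.9/100) × (1 + 14.9/100)⁻² × (1 − 0.0044×140)
= 1.599 × 0.7575 × 0.384 = 0.465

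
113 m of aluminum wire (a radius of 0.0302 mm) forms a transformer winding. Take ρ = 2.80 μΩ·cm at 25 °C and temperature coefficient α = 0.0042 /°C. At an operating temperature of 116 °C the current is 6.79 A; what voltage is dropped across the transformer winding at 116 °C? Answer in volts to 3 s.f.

10400 V

ρ = 2.80 μΩ·cm = 2.80×10^-8 Ω·m
A = πr² = π(3.0200e-05 m)² = 2.865e-09 m²
R₍25₎ = ρL/A = (2.80×10^-8)(113)/(2.865e-09) = 1104 Ω
R₍116₎ = R₍25₎(1 + αΔT) = 1104 × (1 + 0.0042×91) = 1526 Ω
V = IR = 6.79 × 1526 = 10400 V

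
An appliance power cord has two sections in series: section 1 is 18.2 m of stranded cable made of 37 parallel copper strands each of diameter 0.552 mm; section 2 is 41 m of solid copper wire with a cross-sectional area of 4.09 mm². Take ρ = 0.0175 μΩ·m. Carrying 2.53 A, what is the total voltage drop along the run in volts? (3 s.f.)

ρ = 0.0175 μΩ·m = 1.75×10^-8 Ω·m
Section 1: A_strand = π(2.7600e-04)² = 2.393e-07 m²; R₁ = ρL/(N·A_s) = (1.75×10^-8)(18.2)/(37×2.393e-07) = 0.03597 Ω
Section 2: A = 4.09 mm² = 4.090e-06 m²
R₂ = (1.75×10^-8)(41)/(4.090e-06) = 0.1754 Ω
R = R₁ + R₂ = 0.2114 Ω
V = IR = 2.53 × 0.2114 = 0.535 V

0.535 V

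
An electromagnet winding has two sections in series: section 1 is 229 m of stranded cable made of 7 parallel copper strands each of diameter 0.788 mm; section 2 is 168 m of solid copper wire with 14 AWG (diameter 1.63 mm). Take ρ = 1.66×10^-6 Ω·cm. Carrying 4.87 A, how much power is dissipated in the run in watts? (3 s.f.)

58.1 W

ρ = 1.66×10^-6 Ω·cm = 1.66×10^-8 Ω·m
Section 1: A_strand = π(3.9400e-04)² = 4.877e-07 m²; R₁ = ρL/(N·A_s) = (1.66×10^-8)(229)/(7×4.877e-07) = 1.114 Ω
Section 2: A = π(1.63/2 mm)² = π(8.1500e-04 m)² = 2.087e-06 m²
R₂ = (1.66×10^-8)(168)/(2.087e-06) = 1.336 Ω
R = R₁ + R₂ = 2.45 Ω
P = I²R = (4.87)² × 2.45 = 58.1 W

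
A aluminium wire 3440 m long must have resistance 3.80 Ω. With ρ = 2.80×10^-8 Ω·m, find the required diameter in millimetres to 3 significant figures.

5.68 mm

A = ρL/R = (2.80×10^-8)(3440)/(3.8) = 2.535e-05 m²
d = 2√(A/π) = 5.681e-03 m = 5.68 mm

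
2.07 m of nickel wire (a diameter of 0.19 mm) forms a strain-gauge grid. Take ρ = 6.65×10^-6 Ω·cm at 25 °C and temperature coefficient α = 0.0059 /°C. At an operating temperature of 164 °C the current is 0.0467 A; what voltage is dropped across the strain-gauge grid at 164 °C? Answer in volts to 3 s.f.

ρ = 6.65×10^-6 Ω·cm = 6.65×10^-8 Ω·m
A = π(d/2)² = π(9.5000e-05 m)² = 2.835e-08 m²
R₍25₎ = ρL/A = (6.65×10^-8)(2.07)/(2.835e-08) = 4.855 Ω
R₍164₎ = R₍25₎(1 + αΔT) = 4.855 × (1 + 0.0059×139) = 8.837 Ω
V = IR = 0.0467 × 8.837 = 0.413 V

0.413 V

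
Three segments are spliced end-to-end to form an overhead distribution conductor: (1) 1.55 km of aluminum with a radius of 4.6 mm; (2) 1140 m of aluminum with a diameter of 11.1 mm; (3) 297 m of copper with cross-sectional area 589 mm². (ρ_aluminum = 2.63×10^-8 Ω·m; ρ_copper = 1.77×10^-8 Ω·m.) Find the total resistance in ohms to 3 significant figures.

0.932 Ω

Seg 1: A = πr² = π(4.6000e-03 m)² = 6.648e-05 m²
R_1 = (2.63×10^-8)(1550)/(6.648e-05) = 0.6132 Ω
Seg 2: A = π(d/2)² = π(5.5500e-03 m)² = 9.677e-05 m²
R_2 = (2.63×10^-8)(1140)/(9.677e-05) = 0.3098 Ω
Seg 3: A = 589 mm² = 5.890e-04 m²
R_3 = (1.77×10^-8)(297)/(5.890e-04) = 0.008925 Ω
R_total = R_1 + R_2 + R_3 = 0.932 Ω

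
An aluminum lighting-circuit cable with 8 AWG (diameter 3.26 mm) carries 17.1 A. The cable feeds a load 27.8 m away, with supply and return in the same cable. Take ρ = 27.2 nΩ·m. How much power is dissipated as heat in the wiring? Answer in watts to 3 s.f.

ρ = 27.2 nΩ·m = 2.72×10^-8 Ω·m
A = π(3.26/2 mm)² = π(1.6300e-03 m)² = 8.347e-06 m²
Total conductor length (both ways) L = 2 × 27.8 = 55.6 m
R = ρL/A = (2.72×10^-8)(55.6)/(8.347e-06) = 0.1812 Ω
P = I²R = (17.1)² × 0.1812 = 53.0 W

53.0 W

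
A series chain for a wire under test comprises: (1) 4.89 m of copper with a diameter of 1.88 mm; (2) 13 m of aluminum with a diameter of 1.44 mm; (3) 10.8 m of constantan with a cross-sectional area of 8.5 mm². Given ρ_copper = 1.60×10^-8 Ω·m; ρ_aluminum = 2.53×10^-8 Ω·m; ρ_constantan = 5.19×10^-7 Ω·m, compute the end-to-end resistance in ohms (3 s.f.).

Seg 1: A = π(d/2)² = π(9.4000e-04 m)² = 2.776e-06 m²
R_1 = (1.60×10^-8)(4.89)/(2.776e-06) = 0.02819 Ω
Seg 2: A = π(d/2)² = π(7.2000e-04 m)² = 1.629e-06 m²
R_2 = (2.53×10^-8)(13)/(1.629e-06) = 0.202 Ω
Seg 3: A = 8.5 mm² = 8.500e-06 m²
R_3 = (5.19×10^-7)(10.8)/(8.500e-06) = 0.6594 Ω
R_total = R_1 + R_2 + R_3 = 0.890 Ω

0.890 Ω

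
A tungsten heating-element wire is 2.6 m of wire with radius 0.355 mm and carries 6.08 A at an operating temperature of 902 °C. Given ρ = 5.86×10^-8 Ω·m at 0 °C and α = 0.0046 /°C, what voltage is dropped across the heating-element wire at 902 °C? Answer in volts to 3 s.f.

A = πr² = π(3.5500e-04 m)² = 3.959e-07 m²
R₍0₎ = ρL/A = (5.86×10^-8)(2.6)/(3.959e-07) = 0.3848 Ω
R₍902₎ = R₍0₎(1 + αΔT) = 0.3848 × (1 + 0.0046×902) = 1.982 Ω
V = IR = 6.08 × 1.982 = 12.0 V

12.0 V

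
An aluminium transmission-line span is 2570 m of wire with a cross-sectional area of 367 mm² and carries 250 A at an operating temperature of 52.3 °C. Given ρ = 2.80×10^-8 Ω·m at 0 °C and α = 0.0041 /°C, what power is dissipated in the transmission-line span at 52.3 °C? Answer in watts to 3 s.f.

14900 W

A = 367 mm² = 3.670e-04 m²
R₍0₎ = ρL/A = (2.80×10^-8)(2570)/(3.670e-04) = 0.1961 Ω
R₍52.3₎ = R₍0₎(1 + αΔT) = 0.1961 × (1 + 0.0041×52.3) = 0.2381 Ω
P = I²R = (250)² × 0.2381 = 14900 W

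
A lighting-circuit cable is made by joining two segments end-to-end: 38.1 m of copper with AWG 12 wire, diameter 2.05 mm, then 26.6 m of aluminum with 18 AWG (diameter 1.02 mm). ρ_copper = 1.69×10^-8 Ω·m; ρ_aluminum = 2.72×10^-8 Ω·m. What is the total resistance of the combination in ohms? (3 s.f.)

1.08 Ω

Segment 1: A = π(2.05/2 mm)² = π(1.0250e-03 m)² = 3.301e-06 m²
R₁ = ρL/A = (1.69×10^-8)(38.1)/(3.301e-06) = 0.1951 Ω
Segment 2: A = π(1.02/2 mm)² = π(5.1000e-04 m)² = 8.171e-07 m²
R₂ = (2.72×10^-8)(26.6)/(8.171e-07) = 0.8854 Ω
R = R₁ + R₂ = 1.08 Ω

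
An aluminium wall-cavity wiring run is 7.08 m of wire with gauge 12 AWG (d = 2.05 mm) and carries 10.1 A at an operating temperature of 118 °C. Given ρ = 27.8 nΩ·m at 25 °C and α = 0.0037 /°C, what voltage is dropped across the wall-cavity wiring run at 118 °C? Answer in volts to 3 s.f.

ρ = 27.8 nΩ·m = 2.78×10^-8 Ω·m
A = π(2.05/2 mm)² = π(1.0250e-03 m)² = 3.301e-06 m²
R₍25₎ = ρL/A = (2.78×10^-8)(7.08)/(3.301e-06) = 0.05963 Ω
R₍118₎ = R₍25₎(1 + αΔT) = 0.05963 × (1 + 0.0037×93) = 0.08015 Ω
V = IR = 10.1 × 0.08015 = 0.810 V

0.810 V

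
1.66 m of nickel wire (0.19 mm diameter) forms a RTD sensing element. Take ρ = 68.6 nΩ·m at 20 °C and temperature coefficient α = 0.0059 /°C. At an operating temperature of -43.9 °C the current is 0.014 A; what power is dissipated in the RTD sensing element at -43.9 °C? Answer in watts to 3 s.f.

ρ = 68.6 nΩ·m = 6.86×10^-8 Ω·m
A = π(d/2)² = π(9.5000e-05 m)² = 2.835e-08 m²
R₍20₎ = ρL/A = (6.86×10^-8)(1.66)/(2.835e-08) = 4.016 Ω
R₍-43.9₎ = R₍20₎(1 + αΔT) = 4.016 × (1 + 0.0059×-63.9) = 2.502 Ω
P = I²R = (0.014)² × 2.502 = 4.90×10^-4 W

4.90×10^-4 W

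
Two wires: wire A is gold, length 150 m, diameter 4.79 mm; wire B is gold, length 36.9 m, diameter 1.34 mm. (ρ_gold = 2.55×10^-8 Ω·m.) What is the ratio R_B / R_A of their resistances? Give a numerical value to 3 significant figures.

R ∝ ρL/d², so R_B/R_A = (L_B/L_A) × (d_A/d_B)²
= (36.9/150) × (4.79/1.34)² = 3.14

3.14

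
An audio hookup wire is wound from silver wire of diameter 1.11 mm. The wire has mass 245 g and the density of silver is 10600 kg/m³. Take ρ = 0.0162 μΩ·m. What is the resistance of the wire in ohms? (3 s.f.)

ρ = 0.0162 μΩ·m = 1.62×10^-8 Ω·m
A = π(d/2)² = π(5.5500e-04 m)² = 9.6769e-07 m²
L = m/(density·A) = 0.245/(10600×9.6769e-07) = 23.88 m
R = ρL/A = (1.62×10^-8)(23.88)/(9.6769e-07) = 0.400 Ω

0.400 Ω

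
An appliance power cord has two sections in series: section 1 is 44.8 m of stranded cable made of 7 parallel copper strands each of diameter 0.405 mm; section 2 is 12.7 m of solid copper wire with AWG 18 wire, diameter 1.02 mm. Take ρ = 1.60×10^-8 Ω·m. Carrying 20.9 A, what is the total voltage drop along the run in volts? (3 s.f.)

21.8 V

Section 1: A_strand = π(2.0250e-04)² = 1.288e-07 m²; R₁ = ρL/(N·A_s) = (1.60×10^-8)(44.8)/(7×1.288e-07) = 0.7949 Ω
Section 2: A = π(1.02/2 mm)² = π(5.1000e-04 m)² = 8.171e-07 m²
R₂ = (1.60×10^-8)(12.7)/(8.171e-07) = 0.2487 Ω
R = R₁ + R₂ = 1.044 Ω
V = IR = 20.9 × 1.044 = 21.8 V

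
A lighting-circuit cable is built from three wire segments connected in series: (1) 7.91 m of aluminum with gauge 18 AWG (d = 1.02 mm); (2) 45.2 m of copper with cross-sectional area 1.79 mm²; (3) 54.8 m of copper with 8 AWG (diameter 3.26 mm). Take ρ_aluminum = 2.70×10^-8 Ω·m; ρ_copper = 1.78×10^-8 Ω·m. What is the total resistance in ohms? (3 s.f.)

0.828 Ω

Seg 1: A = π(1.02/2 mm)² = π(5.1000e-04 m)² = 8.171e-07 m²
R_1 = (2.70×10^-8)(7.91)/(8.171e-07) = 0.2614 Ω
Seg 2: A = 1.79 mm² = 1.790e-06 m²
R_2 = (1.78×10^-8)(45.2)/(1.790e-06) = 0.4495 Ω
Seg 3: A = π(3.26/2 mm)² = π(1.6300e-03 m)² = 8.347e-06 m²
R_3 = (1.78×10^-8)(54.8)/(8.347e-06) = 0.1169 Ω
R_total = R_1 + R_2 + R_3 = 0.828 Ω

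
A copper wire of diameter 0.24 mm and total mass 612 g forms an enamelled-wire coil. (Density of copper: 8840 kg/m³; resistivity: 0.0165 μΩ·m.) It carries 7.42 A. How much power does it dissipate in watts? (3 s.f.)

30700 W

ρ = 0.0165 μΩ·m = 1.65×10^-8 Ω·m
A = π(d/2)² = π(1.2000e-04 m)² = 4.5239e-08 m²
L = m/(density·A) = 0.612/(8840×4.5239e-08) = 1530 m
R = ρL/A = (1.65×10^-8)(1530)/(4.5239e-08) = 558.2 Ω
P = I²R = (7.42)² × 558.2 = 30700 W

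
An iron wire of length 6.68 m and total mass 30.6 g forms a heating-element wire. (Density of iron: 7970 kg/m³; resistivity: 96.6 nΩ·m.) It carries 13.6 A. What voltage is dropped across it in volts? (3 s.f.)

ρ = 96.6 nΩ·m = 9.66×10^-8 Ω·m
A = m/(density·L) = 0.0306/(7970×6.68) = 5.7476e-07 m²
R = ρL/A = (9.66×10^-8)(6.68)/(5.7476e-07) = 1.123 Ω
V = IR = 13.6 × 1.123 = 15.3 V

15.3 V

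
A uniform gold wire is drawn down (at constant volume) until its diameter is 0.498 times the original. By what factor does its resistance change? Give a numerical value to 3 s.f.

16.3

Volume constant ⇒ L' = L/r² with r = 0.498. R' = ρL'/A' = ρ(L/r²)/(πr²d₀²/4) = R/r⁴.
Factor = 16.3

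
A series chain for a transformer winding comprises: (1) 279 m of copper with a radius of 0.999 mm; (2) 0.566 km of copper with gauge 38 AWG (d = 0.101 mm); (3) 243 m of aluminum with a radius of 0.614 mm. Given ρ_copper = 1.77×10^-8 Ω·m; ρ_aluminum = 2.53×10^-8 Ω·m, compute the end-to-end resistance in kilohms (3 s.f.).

1.26 kΩ

Seg 1: A = πr² = π(9.9900e-04 m)² = 3.135e-06 m²
R_1 = (1.77×10^-8)(279)/(3.135e-06) = 1.575 Ω
Seg 2: A = π(0.101/2 mm)² = π(5.0500e-05 m)² = 8.012e-09 m²
R_2 = (1.77×10^-8)(566)/(8.012e-09) = 1250 Ω
Seg 3: A = πr² = π(6.1400e-04 m)² = 1.184e-06 m²
R_3 = (2.53×10^-8)(243)/(1.184e-06) = 5.191 Ω
R_total = R_1 + R_2 + R_3 = 1.26 kΩ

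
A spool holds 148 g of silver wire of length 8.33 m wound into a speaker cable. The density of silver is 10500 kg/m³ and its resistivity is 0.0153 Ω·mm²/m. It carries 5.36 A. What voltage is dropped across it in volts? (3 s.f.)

ρ = 0.0153 Ω·mm²/m = 1.53×10^-8 Ω·m
A = m/(density·L) = 0.148/(10500×8.33) = 1.6921e-06 m²
R = ρL/A = (1.53×10^-8)(8.33)/(1.6921e-06) = 0.07532 Ω
V = IR = 5.36 × 0.07532 = 0.404 V

0.404 V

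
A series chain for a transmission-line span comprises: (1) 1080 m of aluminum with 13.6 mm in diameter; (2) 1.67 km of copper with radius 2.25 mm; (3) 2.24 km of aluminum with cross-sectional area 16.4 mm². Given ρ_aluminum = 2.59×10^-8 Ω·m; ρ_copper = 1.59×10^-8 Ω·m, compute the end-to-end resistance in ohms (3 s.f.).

Seg 1: A = π(d/2)² = π(6.8000e-03 m)² = 1.453e-04 m²
R_1 = (2.59×10^-8)(1080)/(1.453e-04) = 0.1926 Ω
Seg 2: A = πr² = π(2.2500e-03 m)² = 1.590e-05 m²
R_2 = (1.59×10^-8)(1670)/(1.590e-05) = 1.67 Ω
Seg 3: A = 16.4 mm² = 1.640e-05 m²
R_3 = (2.59×10^-8)(2240)/(1.640e-05) = 3.538 Ω
R_total = R_1 + R_2 + R_3 = 5.40 Ω

5.40 Ω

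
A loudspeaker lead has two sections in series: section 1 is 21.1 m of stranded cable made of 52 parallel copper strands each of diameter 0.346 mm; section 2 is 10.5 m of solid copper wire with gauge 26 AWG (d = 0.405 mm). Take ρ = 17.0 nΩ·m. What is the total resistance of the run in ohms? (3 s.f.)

1.46 Ω

ρ = 17.0 nΩ·m = 1.70×10^-8 Ω·m
Section 1: A_strand = π(1.7300e-04)² = 9.402e-08 m²; R₁ = ρL/(N·A_s) = (1.70×10^-8)(21.1)/(52×9.402e-08) = 0.07336 Ω
Section 2: A = π(0.405/2 mm)² = π(2.0250e-04 m)² = 1.288e-07 m²
R₂ = (1.70×10^-8)(10.5)/(1.288e-07) = 1.386 Ω
R = R₁ + R₂ = 1.46 Ω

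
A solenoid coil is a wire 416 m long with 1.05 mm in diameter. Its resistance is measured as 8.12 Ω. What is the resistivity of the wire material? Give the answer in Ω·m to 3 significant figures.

A = π(d/2)² = π(5.2500e-04 m)² = 8.659e-07 m²
ρ = RA/L = (8.12)(8.659e-07)/(416) = 1.69×10^-8 Ω·m

1.69×10^-8 Ω·m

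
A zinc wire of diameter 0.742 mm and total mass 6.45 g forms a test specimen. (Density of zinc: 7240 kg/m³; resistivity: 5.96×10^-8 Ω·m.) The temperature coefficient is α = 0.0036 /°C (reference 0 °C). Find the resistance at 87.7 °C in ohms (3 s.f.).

0.374 Ω

A = π(d/2)² = π(3.7100e-04 m)² = 4.3241e-07 m²
L = m/(density·A) = 0.00645/(7240×4.3241e-07) = 2.06 m
R = ρL/A = (5.96×10^-8)(2.06)/(4.3241e-07) = 0.284 Ω
R(87.7 °C) = 0.284 × (1 + 0.0036×87.7) = 0.374 Ω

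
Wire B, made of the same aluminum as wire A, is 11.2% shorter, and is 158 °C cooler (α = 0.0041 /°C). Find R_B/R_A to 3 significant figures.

0.313

R ∝ ρL/d² with ρ ∝ (1+αΔT), so R_B/R_A = (1 − 11.2/100) × (1 − 0.0041×158)
= 0.888 × 0.3522 = 0.313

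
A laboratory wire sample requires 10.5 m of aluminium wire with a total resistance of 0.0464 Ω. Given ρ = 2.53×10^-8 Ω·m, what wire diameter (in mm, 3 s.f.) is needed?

A = ρL/R = (2.53×10^-8)(10.5)/(0.0464) = 5.725e-06 m²
d = 2√(A/π) = 2.700e-03 m = 2.70 mm

2.70 mm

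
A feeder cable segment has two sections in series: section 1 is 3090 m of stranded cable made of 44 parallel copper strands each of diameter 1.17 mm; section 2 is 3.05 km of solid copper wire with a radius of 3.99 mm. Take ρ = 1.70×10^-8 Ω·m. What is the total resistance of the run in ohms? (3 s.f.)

Section 1: A_strand = π(5.8500e-04)² = 1.075e-06 m²; R₁ = ρL/(N·A_s) = (1.70×10^-8)(3090)/(44×1.075e-06) = 1.11 Ω
Section 2: A = πr² = π(3.9900e-03 m)² = 5.001e-05 m²
R₂ = (1.70×10^-8)(3050)/(5.001e-05) = 1.037 Ω
R = R₁ + R₂ = 2.15 Ω

2.15 Ω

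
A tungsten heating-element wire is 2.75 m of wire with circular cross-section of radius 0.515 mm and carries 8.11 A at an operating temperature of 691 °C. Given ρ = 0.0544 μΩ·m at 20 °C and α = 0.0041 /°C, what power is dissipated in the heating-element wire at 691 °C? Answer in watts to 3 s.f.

ρ = 0.0544 μΩ·m = 5.44×10^-8 Ω·m
A = πr² = π(5.1500e-04 m)² = 8.332e-07 m²
R₍20₎ = ρL/A = (5.44×10^-8)(2.75)/(8.332e-07) = 0.1795 Ω
R₍691₎ = R₍20₎(1 + αΔT) = 0.1795 × (1 + 0.0041×671) = 0.6735 Ω
P = I²R = (8.11)² × 0.6735 = 44.3 W

44.3 W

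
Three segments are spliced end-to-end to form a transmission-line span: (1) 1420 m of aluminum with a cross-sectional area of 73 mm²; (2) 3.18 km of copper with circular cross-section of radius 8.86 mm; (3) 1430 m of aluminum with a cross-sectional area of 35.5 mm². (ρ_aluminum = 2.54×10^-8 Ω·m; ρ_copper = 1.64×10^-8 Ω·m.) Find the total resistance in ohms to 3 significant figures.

Seg 1: A = 73 mm² = 7.300e-05 m²
R_1 = (2.54×10^-8)(1420)/(7.300e-05) = 0.4941 Ω
Seg 2: A = πr² = π(8.8600e-03 m)² = 2.466e-04 m²
R_2 = (1.64×10^-8)(3180)/(2.466e-04) = 0.2115 Ω
Seg 3: A = 35.5 mm² = 3.550e-05 m²
R_3 = (2.54×10^-8)(1430)/(3.550e-05) = 1.023 Ω
R_total = R_1 + R_2 + R_3 = 1.73 Ω

1.73 Ω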